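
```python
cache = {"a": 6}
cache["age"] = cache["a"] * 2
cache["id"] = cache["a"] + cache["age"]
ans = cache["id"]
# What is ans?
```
Trace:
  cache={'a': 6}
  cache={'a': 6, 'age': 12}
  cache={'a': 6, 'age': 12, 'id': 18}
  cache={'a': 6, 'age': 12, 'id': 18}, ans=18

Final answer: 18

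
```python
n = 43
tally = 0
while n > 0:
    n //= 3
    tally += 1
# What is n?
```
Trace:
  n=43
  n=43, tally=0
  n=14, tally=1
  n=4, tally=2
  n=1, tally=3
  n=0, tally=4

Final answer: 0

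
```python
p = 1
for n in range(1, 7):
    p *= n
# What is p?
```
Trace:
  p=1
  p=1, n=1
  p=2, n=2
  p=6, n=3
  p=24, n=4
  p=120, n=5
  p=720, n=6

Final answer: 720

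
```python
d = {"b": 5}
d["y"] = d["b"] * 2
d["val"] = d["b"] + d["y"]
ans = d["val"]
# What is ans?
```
Trace:
  d={'b': 5}
  d={'b': 5, 'y': 10}
  d={'b': 5, 'y': 10, 'val': 15}
  d={'b': 5, 'y': 10, 'val': 15}, ans=15

Final answer: 15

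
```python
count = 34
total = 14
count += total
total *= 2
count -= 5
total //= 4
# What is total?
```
Trace:
  count=34
  count=34, total=14
  count=48, total=14
  count=48, total=28
  count=43, total=28
  count=43, total=7

Final answer: 7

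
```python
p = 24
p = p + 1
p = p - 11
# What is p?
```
Trace:
  p=24
  p=25
  p=14

Final answer: 14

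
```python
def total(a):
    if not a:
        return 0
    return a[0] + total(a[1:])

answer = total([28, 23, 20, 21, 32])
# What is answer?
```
Call trace:
total(a=[28, 23, 20, 21, 32])
  total(a=[23, 20, 21, 32])
    total(a=[20, 21, 32])
      total(a=[21, 32])
        total(a=[32])
          total(a=[])
          -> return 0
        -> return 32
      -> return 53
    -> return 73
  -> return 96
-> return 124

Final answer: 124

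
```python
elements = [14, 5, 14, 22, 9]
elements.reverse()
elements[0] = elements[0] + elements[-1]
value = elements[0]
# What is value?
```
Trace:
  elements=[14, 5, 14, 22, 9]
  elements=[9, 22, 14, 5, 14]
  elements=[23, 22, 14, 5, 14]
  elements=[23, 22, 14, 5, 14], value=23

Final answer: 23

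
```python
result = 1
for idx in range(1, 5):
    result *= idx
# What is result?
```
Trace:
  result=1
  result=1, idx=1
  result=2, idx=2
  result=6, idx=3
  result=24, idx=4

Final answer: 24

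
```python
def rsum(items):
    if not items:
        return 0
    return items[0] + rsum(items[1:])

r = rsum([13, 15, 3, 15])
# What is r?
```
Call trace:
rsum(items=[13, 15, 3, 15])
  rsum(items=[15, 3, 15])
    rsum(items=[3, 15])
      rsum(items=[15])
        rsum(items=[])
        -> return 0
      -> return 15
    -> return 18
  -> return 33
-> return 46

Final answer: 46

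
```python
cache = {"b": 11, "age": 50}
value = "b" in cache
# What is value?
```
Trace:
  cache={'b': 11, 'age': 50}
  cache={'b': 11, 'age': 50}, value=True

Final answer: True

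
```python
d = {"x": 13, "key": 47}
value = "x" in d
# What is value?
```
Trace:
  d={'x': 13, 'key': 47}
  d={'x': 13, 'key': 47}, value=True

Final answer: True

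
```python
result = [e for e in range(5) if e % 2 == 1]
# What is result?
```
Trace:
  e=0
  e=1
  e=2
  e=3
  e=4
  result=[1, 3]

Final answer: [1, 3]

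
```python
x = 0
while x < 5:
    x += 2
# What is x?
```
Trace:
  x=0
  x=2
  x=4
  x=6

Final answer: 6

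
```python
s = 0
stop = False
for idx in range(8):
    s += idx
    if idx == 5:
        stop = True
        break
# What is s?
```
Trace:
  s=0
  s=0, stop=False
  s=0, stop=False, idx=0
  s=1, stop=False, idx=1
  s=3, stop=False, idx=2
  s=6, stop=False, idx=3
  s=10, stop=False, idx=4
  s=15, stop=True, idx=5

Final answer: 15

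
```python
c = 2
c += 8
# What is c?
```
Trace:
  c=2
  c=10

Final answer: 10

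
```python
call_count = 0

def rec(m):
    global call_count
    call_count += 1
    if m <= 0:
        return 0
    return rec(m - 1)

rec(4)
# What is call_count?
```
Call trace:
rec(m=4)
  rec(m=3)
    rec(m=2)
      rec(m=1)
        rec(m=0)
        -> return 0
      -> return 0
    -> return 0
  -> return 0
-> return 0

call_count is incremented once per call. rec is entered once for each m = 4, 3, 2, 1, 0 (the m <= 0 call returns without recursing), i.e. 4 + 1 calls.
call_count = 5

Final answer: 5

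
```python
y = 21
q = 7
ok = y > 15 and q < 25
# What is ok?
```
Trace:
  y=21
  y=21, q=7
  y=21, q=7, ok=True

Final answer: True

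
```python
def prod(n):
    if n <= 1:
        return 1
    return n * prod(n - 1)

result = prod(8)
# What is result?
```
Call trace:
prod(n=8)
  prod(n=7)
    prod(n=6)
      prod(n=5)
        prod(n=4)
          prod(n=3)
            prod(n=2)
              prod(n=1)
              -> return 1
            -> return 2
          -> return 6
        -> return 24
      -> return 120
    -> return 720
  -> return 5040
-> return 40320

Final answer: 40320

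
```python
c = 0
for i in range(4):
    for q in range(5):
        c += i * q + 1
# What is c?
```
Trace:
  c=0
  c=1, i=0, q=0
  c=2, i=0, q=1
  c=3, i=0, q=2
  c=4, i=0, q=3
  c=5, i=0, q=4
  c=6, i=1, q=0
  c=8, i=1, q=1
  c=11, i=1, q=2
  c=15, i=1, q=3
  c=20, i=1, q=4
  c=21, i=2, q=0
  c=24, i=2, q=1
  c=29, i=2, q=2
  c=36, i=2, q=3
  c=45, i=2, q=4
  c=46, i=3, q=0
  c=50, i=3, q=1
  c=57, i=3, q=2
  c=67, i=3, q=3
  c=80, i=3, q=4

Final answer: 80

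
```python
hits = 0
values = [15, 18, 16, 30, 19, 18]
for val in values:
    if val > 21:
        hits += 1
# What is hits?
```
Trace:
  hits=0
  hits=0, val=15
  hits=0, val=18
  hits=0, val=16
  hits=1, val=30
  hits=1, val=19
  hits=1, val=18

Final answer: 1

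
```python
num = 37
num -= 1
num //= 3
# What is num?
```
Trace:
  num=37
  num=36
  num=12

Final answer: 12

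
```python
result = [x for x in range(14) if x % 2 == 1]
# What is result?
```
Trace:
  x=0
  x=1
  x=2
  x=3
  x=4
  x=5
  x=6
  x=7
  x=8
  x=9
  x=10
  x=11
  x=12
  x=13
  result=[1, 3, 5, 7, 9, 11, 13]

Final answer: [1, 3, 5, 7, 9, 11, 13]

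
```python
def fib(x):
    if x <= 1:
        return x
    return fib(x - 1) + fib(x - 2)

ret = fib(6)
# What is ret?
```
Call trace (a repeated sub-call is expanded the first time; later identical calls just restate its return value):
fib(x=6)
  fib(x=5)
    fib(x=4)
      fib(x=3)
        fib(x=2)
          fib(x=1)
          -> return 1
          fib(x=0)
          -> return 0
        -> return 1
        fib(x=1)
        -> return 1
      -> return 2
      fib(x=2) -> return 1  (same call as traced above)
    -> return 3
    fib(x=3) -> return 2  (same call as traced above)
  -> return 5
  fib(x=4) -> return 3  (same call as traced above)
-> return 8

Final answer: 8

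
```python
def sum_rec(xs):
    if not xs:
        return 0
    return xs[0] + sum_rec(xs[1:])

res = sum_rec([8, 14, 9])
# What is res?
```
Call trace:
sum_rec(xs=[8, 14, 9])
  sum_rec(xs=[14, 9])
    sum_rec(xs=[9])
      sum_rec(xs=[])
      -> return 0
    -> return 9
  -> return 23
-> return 31

Final answer: 31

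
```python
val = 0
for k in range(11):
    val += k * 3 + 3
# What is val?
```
Trace:
  val=0
  val=3, k=0
  val=9, k=1
  val=18, k=2
  val=30, k=3
  val=45, k=4
  val=63, k=5
  val=84, k=6
  val=108, k=7
  val=135, k=8
  val=165, k=9
  val=198, k=10

Final answer: 198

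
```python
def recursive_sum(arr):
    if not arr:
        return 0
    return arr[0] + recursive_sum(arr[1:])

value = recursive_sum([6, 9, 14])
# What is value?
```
Call trace:
recursive_sum(arr=[6, 9, 14])
  recursive_sum(arr=[9, 14])
    recursive_sum(arr=[14])
      recursive_sum(arr=[])
      -> return 0
    -> return 14
  -> return 23
-> return 29

Final answer: 29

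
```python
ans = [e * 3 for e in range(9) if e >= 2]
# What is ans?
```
Trace:
  e=0
  e=1
  e=2
  e=3
  e=4
  e=5
  e=6
  e=7
  e=8
  ans=[6, 9, 12, 15, 18, 21, 24]

Final answer: [6, 9, 12, 15, 18, 21, 24]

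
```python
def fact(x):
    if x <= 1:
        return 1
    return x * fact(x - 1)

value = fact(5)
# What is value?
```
Call trace:
fact(x=5)
  fact(x=4)
    fact(x=3)
      fact(x=2)
        fact(x=1)
        -> return 1
      -> return 2
    -> return 6
  -> return 24
-> return 120

Final answer: 120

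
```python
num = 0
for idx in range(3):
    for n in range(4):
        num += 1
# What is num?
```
Trace:
  num=0
  num=1, idx=0, n=0
  num=2, idx=0, n=1
  num=3, idx=0, n=2
  num=4, idx=0, n=3
  num=5, idx=1, n=0
  num=6, idx=1, n=1
  num=7, idx=1, n=2
  num=8, idx=1, n=3
  num=9, idx=2, n=0
  num=10, idx=2, n=1
  num=11, idx=2, n=2
  num=12, idx=2, n=3

Final answer: 12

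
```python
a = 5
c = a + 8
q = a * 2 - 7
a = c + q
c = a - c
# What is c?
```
Trace:
  a=5
  a=5, c=13
  a=5, c=13, q=3
  a=16, c=13, q=3
  a=16, c=3, q=3

Final answer: 3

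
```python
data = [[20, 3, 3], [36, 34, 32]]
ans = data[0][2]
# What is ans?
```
Trace:
  data=[[20, 3, 3], [36, 34, 32]]
  data=[[20, 3, 3], [36, 34, 32]], ans=3

Final answer: 3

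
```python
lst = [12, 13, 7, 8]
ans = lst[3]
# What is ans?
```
Trace:
  lst=[12, 13, 7, 8]
  lst=[12, 13, 7, 8], ans=8

Final answer: 8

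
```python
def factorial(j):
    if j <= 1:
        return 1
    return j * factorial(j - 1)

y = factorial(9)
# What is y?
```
Call trace:
factorial(j=9)
  factorial(j=8)
    factorial(j=7)
      factorial(j=6)
        factorial(j=5)
          factorial(j=4)
            factorial(j=3)
              factorial(j=2)
                factorial(j=1)
                -> return 1
              -> return 2
            -> return 6
          -> return 24
        -> return 120
      -> return 720
    -> return 5040
  -> return 40320
-> return 362880

Final answer: 362880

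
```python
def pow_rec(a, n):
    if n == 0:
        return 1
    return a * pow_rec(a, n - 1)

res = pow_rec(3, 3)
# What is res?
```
Call trace:
pow_rec(a=3, n=3)
  pow_rec(a=3, n=2)
    pow_rec(a=3, n=1)
      pow_rec(a=3, n=0)
      -> return 1
    -> return 3
  -> return 9
-> return 27

Final answer: 27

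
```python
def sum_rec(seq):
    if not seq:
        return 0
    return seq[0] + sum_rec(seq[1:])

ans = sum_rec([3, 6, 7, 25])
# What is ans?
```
Call trace:
sum_rec(seq=[3, 6, 7, 25])
  sum_rec(seq=[6, 7, 25])
    sum_rec(seq=[7, 25])
      sum_rec(seq=[25])
        sum_rec(seq=[])
        -> return 0
      -> return 25
    -> return 32
  -> return 38
-> return 41

Final answer: 41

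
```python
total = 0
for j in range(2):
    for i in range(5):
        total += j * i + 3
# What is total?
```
Trace:
  total=0
  total=3, j=0, i=0
  total=6, j=0, i=1
  total=9, j=0, i=2
  total=12, j=0, i=3
  total=15, j=0, i=4
  total=18, j=1, i=0
  total=22, j=1, i=1
  total=27, j=1, i=2
  total=33, j=1, i=3
  total=40, j=1, i=4

Final answer: 40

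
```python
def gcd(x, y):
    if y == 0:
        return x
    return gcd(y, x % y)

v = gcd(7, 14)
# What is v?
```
Call trace:
gcd(x=7, y=14)
  gcd(x=14, y=7)
    gcd(x=7, y=0)
    -> return 7
  -> return 7
-> return 7

Final answer: 7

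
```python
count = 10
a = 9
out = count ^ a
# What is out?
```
Trace:
  count=10
  count=10, a=9
  count=10, a=9, out=3

Final answer: 3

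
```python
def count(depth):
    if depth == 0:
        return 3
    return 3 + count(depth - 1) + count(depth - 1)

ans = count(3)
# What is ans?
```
Call trace (a repeated sub-call is expanded the first time; later identical calls just restate its return value):
count(depth=3)
  count(depth=2)
    count(depth=1)
      count(depth=0)
      -> return 3
      count(depth=0)
      -> return 3
    -> return 9
    count(depth=1) -> return 9  (same call as traced above)
  -> return 21
  count(depth=2) -> return 21  (same call as traced above)
-> return 45

Final answer: 45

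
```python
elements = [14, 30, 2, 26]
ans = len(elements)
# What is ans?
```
Trace:
  elements=[14, 30, 2, 26]
  elements=[14, 30, 2, 26], ans=4

Final answer: 4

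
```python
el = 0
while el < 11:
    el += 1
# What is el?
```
Trace:
  el=0
  el=1
  el=2
  el=3
  el=4
  el=5
  el=6
  el=7
  el=8
  el=9
  el=10
  el=11

Final answer: 11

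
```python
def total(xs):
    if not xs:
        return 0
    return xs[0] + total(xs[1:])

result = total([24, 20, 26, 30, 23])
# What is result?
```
Call trace:
total(xs=[24, 20, 26, 30, 23])
  total(xs=[20, 26, 30, 23])
    total(xs=[26, 30, 23])
      total(xs=[30, 23])
        total(xs=[23])
          total(xs=[])
          -> return 0
        -> return 23
      -> return 53
    -> return 79
  -> return 99
-> return 123

Final answer: 123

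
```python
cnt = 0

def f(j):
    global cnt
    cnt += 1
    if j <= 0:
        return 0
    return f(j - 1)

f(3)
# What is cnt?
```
Call trace:
f(j=3)
  f(j=2)
    f(j=1)
      f(j=0)
      -> return 0
    -> return 0
  -> return 0
-> return 0

cnt is incremented once per call. f is entered once for each j = 3, 2, 1, 0 (the j <= 0 call returns without recursing), i.e. 3 + 1 calls.
cnt = 4

Final answer: 4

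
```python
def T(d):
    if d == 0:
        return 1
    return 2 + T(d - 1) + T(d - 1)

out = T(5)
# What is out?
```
Call trace (a repeated sub-call is expanded the first time; later identical calls just restate its return value):
T(d=5)
  T(d=4)
    T(d=3)
      T(d=2)
        T(d=1)
          T(d=0)
          -> return 1
          T(d=0)
          -> return 1
        -> return 4
        T(d=1) -> return 4  (same call as traced above)
      -> return 10
      T(d=2) -> return 10  (same call as traced above)
    -> return 22
    T(d=3) -> return 22  (same call as traced above)
  -> return 46
  T(d=4) -> return 46  (same call as traced above)
-> return 94

Final answer: 94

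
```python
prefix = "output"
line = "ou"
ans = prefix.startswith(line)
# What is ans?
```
Trace:
  prefix='output'
  prefix='output', line='ou'
  prefix='output', line='ou', ans=True

Final answer: True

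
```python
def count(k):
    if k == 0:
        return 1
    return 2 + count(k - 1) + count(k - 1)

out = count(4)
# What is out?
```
Call trace (a repeated sub-call is expanded the first time; later identical calls just restate its return value):
count(k=4)
  count(k=3)
    count(k=2)
      count(k=1)
        count(k=0)
        -> return 1
        count(k=0)
        -> return 1
      -> return 4
      count(k=1) -> return 4  (same call as traced above)
    -> return 10
    count(k=2) -> return 10  (same call as traced above)
  -> return 22
  count(k=3) -> return 22  (same call as traced above)
-> return 46

Final answer: 46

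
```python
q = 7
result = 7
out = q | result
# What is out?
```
Trace:
  q=7
  q=7, result=7
  q=7, result=7, out=7

Final answer: 7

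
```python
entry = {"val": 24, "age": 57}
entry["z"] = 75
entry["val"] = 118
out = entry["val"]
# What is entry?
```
Trace:
  entry={'val': 24, 'age': 57}
  entry={'val': 24, 'age': 57, 'z': 75}
  entry={'val': 118, 'age': 57, 'z': 75}
  entry={'val': 118, 'age': 57, 'z': 75}, out=118

Final answer: {'val': 118, 'age': 57, 'z': 75}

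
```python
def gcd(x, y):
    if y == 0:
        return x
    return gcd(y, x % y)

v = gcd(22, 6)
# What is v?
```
Call trace:
gcd(x=22, y=6)
  gcd(x=6, y=4)
    gcd(x=4, y=2)
      gcd(x=2, y=0)
      -> return 2
    -> return 2
  -> return 2
-> return 2

Final answer: 2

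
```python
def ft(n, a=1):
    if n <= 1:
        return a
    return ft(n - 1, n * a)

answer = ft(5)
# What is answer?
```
Call trace:
ft(n=5, a=1)
  ft(n=4, a=5)
    ft(n=3, a=20)
      ft(n=2, a=60)
        ft(n=1, a=120)
        -> return 120
      -> return 120
    -> return 120
  -> return 120
-> return 120

Final answer: 120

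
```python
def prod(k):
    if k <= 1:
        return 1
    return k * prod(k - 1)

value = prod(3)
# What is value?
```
Call trace:
prod(k=3)
  prod(k=2)
    prod(k=1)
    -> return 1
  -> return 2
-> return 6

Final answer: 6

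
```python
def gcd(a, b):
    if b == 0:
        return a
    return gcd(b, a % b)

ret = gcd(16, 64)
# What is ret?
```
Call trace:
gcd(a=16, b=64)
  gcd(a=64, b=16)
    gcd(a=16, b=0)
    -> return 16
  -> return 16
-> return 16

Final answer: 16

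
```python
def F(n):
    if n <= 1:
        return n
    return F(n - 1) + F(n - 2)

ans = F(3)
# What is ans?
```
Call trace:
F(n=3)
  F(n=2)
    F(n=1)
    -> return 1
    F(n=0)
    -> return 0
  -> return 1
  F(n=1)
  -> return 1
-> return 2

Final answer: 2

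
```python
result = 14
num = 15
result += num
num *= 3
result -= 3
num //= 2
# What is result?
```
Trace:
  result=14
  result=14, num=15
  result=29, num=15
  result=29, num=45
  result=26, num=45
  result=26, num=22

Final answer: 26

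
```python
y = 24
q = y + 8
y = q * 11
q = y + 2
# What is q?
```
Trace:
  y=24
  y=24, q=32
  y=352, q=32
  y=352, q=354

Final answer: 354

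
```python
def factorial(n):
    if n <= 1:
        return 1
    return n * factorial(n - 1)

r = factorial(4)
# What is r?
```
Call trace:
factorial(n=4)
  factorial(n=3)
    factorial(n=2)
      factorial(n=1)
      -> return 1
    -> return 2
  -> return 6
-> return 24

Final answer: 24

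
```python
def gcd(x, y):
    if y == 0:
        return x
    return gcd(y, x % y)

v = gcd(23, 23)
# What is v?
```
Call trace:
gcd(x=23, y=23)
  gcd(x=23, y=0)
  -> return 23
-> return 23

Final answer: 23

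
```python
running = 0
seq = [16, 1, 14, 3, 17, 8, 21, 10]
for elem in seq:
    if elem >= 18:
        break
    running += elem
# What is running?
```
Trace:
  running=0
  running=16, elem=16
  running=17, elem=1
  running=31, elem=14
  running=34, elem=3
  running=51, elem=17
  running=59, elem=8
  running=59, elem=21

Final answer: 59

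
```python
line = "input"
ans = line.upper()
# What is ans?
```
Trace:
  line='input'
  line='input', ans='INPUT'

Final answer: 'INPUT'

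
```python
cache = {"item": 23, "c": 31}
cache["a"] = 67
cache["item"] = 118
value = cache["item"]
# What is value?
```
Trace:
  cache={'item': 23, 'c': 31}
  cache={'item': 23, 'c': 31, 'a': 67}
  cache={'item': 118, 'c': 31, 'a': 67}
  cache={'item': 118, 'c': 31, 'a': 67}, value=118

Final answer: 118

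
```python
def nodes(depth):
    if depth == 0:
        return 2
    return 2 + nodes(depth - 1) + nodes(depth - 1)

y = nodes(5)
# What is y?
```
Call trace (a repeated sub-call is expanded the first time; later identical calls just restate its return value):
nodes(depth=5)
  nodes(depth=4)
    nodes(depth=3)
      nodes(depth=2)
        nodes(depth=1)
          nodes(depth=0)
          -> return 2
          nodes(depth=0)
          -> return 2
        -> return 6
        nodes(depth=1) -> return 6  (same call as traced above)
      -> return 14
      nodes(depth=2) -> return 14  (same call as traced above)
    -> return 30
    nodes(depth=3) -> return 30  (same call as traced above)
  -> return 62
  nodes(depth=4) -> return 62  (same call as traced above)
-> return 126

Final answer: 126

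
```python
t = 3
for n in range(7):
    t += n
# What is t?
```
Trace:
  t=3
  t=3, n=0
  t=4, n=1
  t=6, n=2
  t=9, n=3
  t=13, n=4
  t=18, n=5
  t=24, n=6

Final answer: 24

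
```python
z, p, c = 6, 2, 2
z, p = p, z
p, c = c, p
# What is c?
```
Trace:
  z=6, p=2, c=2
  z=2, p=6, c=2
  z=2, p=2, c=6

Final answer: 6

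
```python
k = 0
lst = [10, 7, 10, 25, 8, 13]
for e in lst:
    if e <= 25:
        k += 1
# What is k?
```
Trace:
  k=0
  k=1, e=10
  k=2, e=7
  k=3, e=10
  k=4, e=25
  k=5, e=8
  k=6, e=13

Final answer: 6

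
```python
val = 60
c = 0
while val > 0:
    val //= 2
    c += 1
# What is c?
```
Trace:
  val=60
  val=60, c=0
  val=30, c=1
  val=15, c=2
  val=7, c=3
  val=3, c=4
  val=1, c=5
  val=0, c=6

Final answer: 6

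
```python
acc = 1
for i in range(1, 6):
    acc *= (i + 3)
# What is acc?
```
Trace:
  acc=1
  acc=4, i=1
  acc=20, i=2
  acc=120, i=3
  acc=840, i=4
  acc=6720, i=5

Final answer: 6720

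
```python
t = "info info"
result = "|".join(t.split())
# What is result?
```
Trace:
  t='info info'
  t='info info', result='info|info'

Final answer: 'info|info'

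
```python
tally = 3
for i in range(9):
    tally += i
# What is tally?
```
Trace:
  tally=3
  tally=3, i=0
  tally=4, i=1
  tally=6, i=2
  tally=9, i=3
  tally=13, i=4
  tally=18, i=5
  tally=24, i=6
  tally=31, i=7
  tally=39, i=8

Final answer: 39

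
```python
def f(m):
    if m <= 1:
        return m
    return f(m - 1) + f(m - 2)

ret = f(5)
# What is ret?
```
Call trace (a repeated sub-call is expanded the first time; later identical calls just restate its return value):
f(m=5)
  f(m=4)
    f(m=3)
      f(m=2)
        f(m=1)
        -> return 1
        f(m=0)
        -> return 0
      -> return 1
      f(m=1)
      -> return 1
    -> return 2
    f(m=2) -> return 1  (same call as traced above)
  -> return 3
  f(m=3) -> return 2  (same call as traced above)
-> return 5

Final answer: 5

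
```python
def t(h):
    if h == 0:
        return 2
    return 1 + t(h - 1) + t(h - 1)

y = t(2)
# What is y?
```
Call trace (a repeated sub-call is expanded the first time; later identical calls just restate its return value):
t(h=2)
  t(h=1)
    t(h=0)
    -> return 2
    t(h=0)
    -> return 2
  -> return 5
  t(h=1) -> return 5  (same call as traced above)
-> return 11

Final answer: 11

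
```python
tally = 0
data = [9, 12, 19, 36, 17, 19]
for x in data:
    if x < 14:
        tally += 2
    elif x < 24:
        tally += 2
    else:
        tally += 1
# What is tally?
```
Trace:
  tally=0
  tally=2, x=9
  tally=4, x=12
  tally=6, x=19
  tally=7, x=36
  tally=9, x=17
  tally=11, x=19

Final answer: 11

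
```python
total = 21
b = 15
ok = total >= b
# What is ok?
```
Trace:
  total=21
  total=21, b=15
  total=21, b=15, ok=True

Final answer: True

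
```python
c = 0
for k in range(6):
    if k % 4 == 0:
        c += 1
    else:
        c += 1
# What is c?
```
Trace:
  c=0
  c=1, k=0
  c=2, k=1
  c=3, k=2
  c=4, k=3
  c=5, k=4
  c=6, k=5

Final answer: 6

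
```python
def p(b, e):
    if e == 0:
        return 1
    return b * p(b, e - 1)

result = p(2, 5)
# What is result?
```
Call trace:
p(b=2, e=5)
  p(b=2, e=4)
    p(b=2, e=3)
      p(b=2, e=2)
        p(b=2, e=1)
          p(b=2, e=0)
          -> return 1
        -> return 2
      -> return 4
    -> return 8
  -> return 16
-> return 32

Final answer: 32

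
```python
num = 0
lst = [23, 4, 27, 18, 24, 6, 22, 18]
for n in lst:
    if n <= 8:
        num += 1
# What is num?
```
Trace:
  num=0
  num=0, n=23
  num=1, n=4
  num=1, n=27
  num=1, n=18
  num=1, n=24
  num=2, n=6
  num=2, n=22
  num=2, n=18

Final answer: 2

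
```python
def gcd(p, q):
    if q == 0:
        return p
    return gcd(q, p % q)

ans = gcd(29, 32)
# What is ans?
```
Call trace:
gcd(p=29, q=32)
  gcd(p=32, q=29)
    gcd(p=29, q=3)
      gcd(p=3, q=2)
        gcd(p=2, q=1)
          gcd(p=1, q=0)
          -> return 1
        -> return 1
      -> return 1
    -> return 1
  -> return 1
-> return 1

Final answer: 1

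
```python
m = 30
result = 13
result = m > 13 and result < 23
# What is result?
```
Trace:
  m=30
  m=30, result=13
  m=30, result=True

Final answer: True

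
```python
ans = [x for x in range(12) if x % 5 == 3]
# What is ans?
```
Trace:
  x=0
  x=1
  x=2
  x=3
  x=4
  x=5
  x=6
  x=7
  x=8
  x=9
  x=10
  x=11
  ans=[3, 8]

Final answer: [3, 8]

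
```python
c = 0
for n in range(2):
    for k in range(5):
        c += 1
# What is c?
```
Trace:
  c=0
  c=1, n=0, k=0
  c=2, n=0, k=1
  c=3, n=0, k=2
  c=4, n=0, k=3
  c=5, n=0, k=4
  c=6, n=1, k=0
  c=7, n=1, k=1
  c=8, n=1, k=2
  c=9, n=1, k=3
  c=10, n=1, k=4

Final answer: 10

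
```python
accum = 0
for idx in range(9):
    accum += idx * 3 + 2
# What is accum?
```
Trace:
  accum=0
  accum=2, idx=0
  accum=7, idx=1
  accum=15, idx=2
  accum=26, idx=3
  accum=40, idx=4
  accum=57, idx=5
  accum=77, idx=6
  accum=100, idx=7
  accum=126, idx=8

Final answer: 126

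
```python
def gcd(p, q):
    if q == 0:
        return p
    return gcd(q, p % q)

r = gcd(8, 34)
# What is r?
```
Call trace:
gcd(p=8, q=34)
  gcd(p=34, q=8)
    gcd(p=8, q=2)
      gcd(p=2, q=0)
      -> return 2
    -> return 2
  -> return 2
-> return 2

Final answer: 2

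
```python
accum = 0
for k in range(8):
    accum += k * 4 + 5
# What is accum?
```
Trace:
  accum=0
  accum=5, k=0
  accum=14, k=1
  accum=27, k=2
  accum=44, k=3
  accum=65, k=4
  accum=90, k=5
  accum=119, k=6
  accum=152, k=7

Final answer: 152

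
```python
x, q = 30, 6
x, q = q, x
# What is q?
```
Trace:
  x=30, q=6
  x=6, q=30

Final answer: 30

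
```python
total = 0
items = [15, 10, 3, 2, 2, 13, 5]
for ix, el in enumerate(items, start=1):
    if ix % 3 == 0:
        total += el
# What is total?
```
Trace:
  total=0
  total=0, ix=1, el=15
  total=0, ix=2, el=10
  total=3, ix=3, el=3
  total=3, ix=4, el=2
  total=3, ix=5, el=2
  total=16, ix=6, el=13
  total=16, ix=7, el=5

Final answer: 16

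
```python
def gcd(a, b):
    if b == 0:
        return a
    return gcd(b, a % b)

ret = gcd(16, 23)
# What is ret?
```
Call trace:
gcd(a=16, b=23)
  gcd(a=23, b=16)
    gcd(a=16, b=7)
      gcd(a=7, b=2)
        gcd(a=2, b=1)
          gcd(a=1, b=0)
          -> return 1
        -> return 1
      -> return 1
    -> return 1
  -> return 1
-> return 1

Final answer: 1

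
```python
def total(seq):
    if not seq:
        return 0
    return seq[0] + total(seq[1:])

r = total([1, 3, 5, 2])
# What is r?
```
Call trace:
total(seq=[1, 3, 5, 2])
  total(seq=[3, 5, 2])
    total(seq=[5, 2])
      total(seq=[2])
        total(seq=[])
        -> return 0
      -> return 2
    -> return 7
  -> return 10
-> return 11

Final answer: 11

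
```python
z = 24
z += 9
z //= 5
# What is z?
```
Trace:
  z=24
  z=33
  z=6

Final answer: 6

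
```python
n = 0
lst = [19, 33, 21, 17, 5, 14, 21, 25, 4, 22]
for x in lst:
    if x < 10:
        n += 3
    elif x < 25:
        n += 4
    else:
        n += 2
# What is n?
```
Trace:
  n=0
  n=4, x=19
  n=6, x=33
  n=10, x=21
  n=14, x=17
  n=17, x=5
  n=21, x=14
  n=25, x=21
  n=27, x=25
  n=30, x=4
  n=34, x=22

Final answer: 34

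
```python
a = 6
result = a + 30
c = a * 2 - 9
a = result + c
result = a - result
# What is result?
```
Trace:
  a=6
  a=6, result=36
  a=6, result=36, c=3
  a=39, result=36, c=3
  a=39, result=3, c=3

Final answer: 3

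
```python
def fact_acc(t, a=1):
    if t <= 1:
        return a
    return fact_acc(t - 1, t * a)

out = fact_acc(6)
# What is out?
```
Call trace:
fact_acc(t=6, a=1)
  fact_acc(t=5, a=6)
    fact_acc(t=4, a=30)
      fact_acc(t=3, a=120)
        fact_acc(t=2, a=360)
          fact_acc(t=1, a=720)
          -> return 720
        -> return 720
      -> return 720
    -> return 720
  -> return 720
-> return 720

Final answer: 720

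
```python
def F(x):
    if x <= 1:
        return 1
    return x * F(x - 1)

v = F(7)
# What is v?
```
Call trace:
F(x=7)
  F(x=6)
    F(x=5)
      F(x=4)
        F(x=3)
          F(x=2)
            F(x=1)
            -> return 1
          -> return 2
        -> return 6
      -> return 24
    -> return 120
  -> return 720
-> return 5040

Final answer: 5040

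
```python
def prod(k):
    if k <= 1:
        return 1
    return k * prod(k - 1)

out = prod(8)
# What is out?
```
Call trace:
prod(k=8)
  prod(k=7)
    prod(k=6)
      prod(k=5)
        prod(k=4)
          prod(k=3)
            prod(k=2)
              prod(k=1)
              -> return 1
            -> return 2
          -> return 6
        -> return 24
      -> return 120
    -> return 720
  -> return 5040
-> return 40320

Final answer: 40320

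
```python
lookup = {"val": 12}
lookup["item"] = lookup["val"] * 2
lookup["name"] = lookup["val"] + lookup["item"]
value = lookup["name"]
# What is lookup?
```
Trace:
  lookup={'val': 12}
  lookup={'val': 12, 'item': 24}
  lookup={'val': 12, 'item': 24, 'name': 36}
  lookup={'val': 12, 'item': 24, 'name': 36}, value=36

Final answer: {'val': 12, 'item': 24, 'name': 36}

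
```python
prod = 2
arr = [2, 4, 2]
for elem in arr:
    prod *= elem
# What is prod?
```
Trace:
  prod=2
  prod=4, elem=2
  prod=16, elem=4
  prod=32, elem=2

Final answer: 32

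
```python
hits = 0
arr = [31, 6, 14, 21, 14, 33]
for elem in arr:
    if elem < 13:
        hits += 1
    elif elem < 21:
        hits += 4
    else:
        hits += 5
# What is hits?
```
Trace:
  hits=0
  hits=5, elem=31
  hits=6, elem=6
  hits=10, elem=14
  hits=15, elem=21
  hits=19, elem=14
  hits=24, elem=33

Final answer: 24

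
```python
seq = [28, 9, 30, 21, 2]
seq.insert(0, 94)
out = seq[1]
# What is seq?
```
Trace:
  seq=[28, 9, 30, 21, 2]
  seq=[94, 28, 9, 30, 21, 2]
  seq=[94, 28, 9, 30, 21, 2], out=28

Final answer: [94, 28, 9, 30, 21, 2]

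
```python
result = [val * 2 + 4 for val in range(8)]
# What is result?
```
Trace:
  val=0
  val=1
  val=2
  val=3
  val=4
  val=5
  val=6
  val=7
  result=[4, 6, 8, 10, 12, 14, 16, 18]

Final answer: [4, 6, 8, 10, 12, 14, 16, 18]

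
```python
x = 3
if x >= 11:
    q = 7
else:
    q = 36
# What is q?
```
Trace:
  x=3
  x=3, q=36

Final answer: 36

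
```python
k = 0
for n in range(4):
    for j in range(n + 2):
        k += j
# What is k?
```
Trace:
  k=0
  k=0, n=0, j=0
  k=1, n=0, j=1
  k=1, n=1, j=0
  k=2, n=1, j=1
  k=4, n=1, j=2
  k=4, n=2, j=0
  k=5, n=2, j=1
  k=7, n=2, j=2
  k=10, n=2, j=3
  k=10, n=3, j=0
  k=11, n=3, j=1
  k=13, n=3, j=2
  k=16, n=3, j=3
  k=20, n=3, j=4

Final answer: 20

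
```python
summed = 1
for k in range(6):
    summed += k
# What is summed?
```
Trace:
  summed=1
  summed=1, k=0
  summed=2, k=1
  summed=4, k=2
  summed=7, k=3
  summed=11, k=4
  summed=16, k=5

Final answer: 16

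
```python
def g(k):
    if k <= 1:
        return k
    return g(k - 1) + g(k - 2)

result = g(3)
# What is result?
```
Call trace:
g(k=3)
  g(k=2)
    g(k=1)
    -> return 1
    g(k=0)
    -> return 0
  -> return 1
  g(k=1)
  -> return 1
-> return 2

Final answer: 2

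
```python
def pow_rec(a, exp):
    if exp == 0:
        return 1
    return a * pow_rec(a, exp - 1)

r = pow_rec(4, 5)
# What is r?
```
Call trace:
pow_rec(a=4, exp=5)
  pow_rec(a=4, exp=4)
    pow_rec(a=4, exp=3)
      pow_rec(a=4, exp=2)
        pow_rec(a=4, exp=1)
          pow_rec(a=4, exp=0)
          -> return 1
        -> return 4
      -> return 16
    -> return 64
  -> return 256
-> return 1024

Final answer: 1024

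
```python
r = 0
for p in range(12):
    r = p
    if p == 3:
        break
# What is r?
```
Trace:
  r=0
  r=0, p=0
  r=1, p=1
  r=2, p=2
  r=3, p=3

Final answer: 3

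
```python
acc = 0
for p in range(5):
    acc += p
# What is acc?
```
Trace:
  acc=0
  acc=0, p=0
  acc=1, p=1
  acc=3, p=2
  acc=6, p=3
  acc=10, p=4

Final answer: 10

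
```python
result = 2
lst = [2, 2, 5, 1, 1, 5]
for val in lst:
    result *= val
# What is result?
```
Trace:
  result=2
  result=4, val=2
  result=8, val=2
  result=40, val=5
  result=40, val=1
  result=40, val=1
  result=200, val=5

Final answer: 200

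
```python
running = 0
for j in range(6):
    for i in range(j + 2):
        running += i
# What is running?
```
Trace:
  running=0
  running=0, j=0, i=0
  running=1, j=0, i=1
  running=1, j=1, i=0
  running=2, j=1, i=1
  running=4, j=1, i=2
  running=4, j=2, i=0
  running=5, j=2, i=1
  running=7, j=2, i=2
  running=10, j=2, i=3
  running=10, j=3, i=0
  running=11, j=3, i=1
  running=13, j=3, i=2
  running=16, j=3, i=3
  running=20, j=3, i=4
  running=20, j=4, i=0
  running=21, j=4, i=1
  running=23, j=4, i=2
  running=26, j=4, i=3
  running=30, j=4, i=4
  running=35, j=4, i=5
  running=35, j=5, i=0
  running=36, j=5, i=1
  running=38, j=5, i=2
  running=41, j=5, i=3
  running=45, j=5, i=4
  running=50, j=5, i=5
  running=56, j=5, i=6

Final answer: 56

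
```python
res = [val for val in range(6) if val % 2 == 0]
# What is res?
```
Trace:
  val=0
  val=1
  val=2
  val=3
  val=4
  val=5
  res=[0, 2, 4]

Final answer: [0, 2, 4]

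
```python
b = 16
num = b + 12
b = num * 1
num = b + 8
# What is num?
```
Trace:
  b=16
  b=16, num=28
  b=28, num=28
  b=28, num=36

Final answer: 36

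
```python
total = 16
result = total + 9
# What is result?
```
Trace:
  total=16
  total=16, result=25

Final answer: 25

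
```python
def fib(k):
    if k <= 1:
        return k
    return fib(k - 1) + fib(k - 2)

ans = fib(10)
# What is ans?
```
Call trace (a repeated sub-call is expanded the first time; later identical calls just restate its return value):
fib(k=10)
  fib(k=9)
    fib(k=8)
      fib(k=7)
        fib(k=6)
          fib(k=5)
            fib(k=4)
              fib(k=3)
                fib(k=2)
                  fib(k=1)
                  -> return 1
                  fib(k=0)
                  -> return 0
                -> return 1
                fib(k=1)
                -> return 1
              -> return 2
              fib(k=2) -> return 1  (same call as traced above)
            -> return 3
            fib(k=3) -> return 2  (same call as traced above)
          -> return 5
          fib(k=4) -> return 3  (same call as traced above)
        -> return 8
        fib(k=5) -> return 5  (same call as traced above)
      -> return 13
      fib(k=6) -> return 8  (same call as traced above)
    -> return 21
    fib(k=7) -> return 13  (same call as traced above)
  -> return 34
  fib(k=8) -> return 21  (same call as traced above)
-> return 55

Final answer: 55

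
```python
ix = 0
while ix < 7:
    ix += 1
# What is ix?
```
Trace:
  ix=0
  ix=1
  ix=2
  ix=3
  ix=4
  ix=5
  ix=6
  ix=7

Final answer: 7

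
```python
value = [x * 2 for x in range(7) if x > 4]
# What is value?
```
Trace:
  x=0
  x=1
  x=2
  x=3
  x=4
  x=5
  x=6
  value=[10, 12]

Final answer: [10, 12]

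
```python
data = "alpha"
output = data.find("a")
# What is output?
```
Trace:
  data='alpha'
  data='alpha', output=0

Final answer: 0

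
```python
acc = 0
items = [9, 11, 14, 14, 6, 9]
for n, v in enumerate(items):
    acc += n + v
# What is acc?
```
Trace:
  acc=0
  acc=9, n=0, v=9
  acc=21, n=1, v=11
  acc=37, n=2, v=14
  acc=54, n=3, v=14
  acc=64, n=4, v=6
  acc=78, n=5, v=9

Final answer: 78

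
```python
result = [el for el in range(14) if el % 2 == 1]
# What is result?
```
Trace:
  el=0
  el=1
  el=2
  el=3
  el=4
  el=5
  el=6
  el=7
  el=8
  el=9
  el=10
  el=11
  el=12
  el=13
  result=[1, 3, 5, 7, 9, 11, 13]

Final answer: [1, 3, 5, 7, 9, 11, 13]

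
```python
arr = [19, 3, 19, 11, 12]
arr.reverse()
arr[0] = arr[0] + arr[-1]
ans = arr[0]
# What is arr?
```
Trace:
  arr=[19, 3, 19, 11, 12]
  arr=[12, 11, 19, 3, 19]
  arr=[31, 11, 19, 3, 19]
  arr=[31, 11, 19, 3, 19], ans=31

Final answer: [31, 11, 19, 3, 19]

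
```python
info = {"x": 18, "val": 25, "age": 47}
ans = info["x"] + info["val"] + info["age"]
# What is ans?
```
Trace:
  info={'x': 18, 'val': 25, 'age': 47}
  info={'x': 18, 'val': 25, 'age': 47}, ans=90

Final answer: 90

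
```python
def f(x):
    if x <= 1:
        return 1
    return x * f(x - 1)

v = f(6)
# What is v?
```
Call trace:
f(x=6)
  f(x=5)
    f(x=4)
      f(x=3)
        f(x=2)
          f(x=1)
          -> return 1
        -> return 2
      -> return 6
    -> return 24
  -> return 120
-> return 720

Final answer: 720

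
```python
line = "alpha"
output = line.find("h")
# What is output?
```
Trace:
  line='alpha'
  line='alpha', output=3

Final answer: 3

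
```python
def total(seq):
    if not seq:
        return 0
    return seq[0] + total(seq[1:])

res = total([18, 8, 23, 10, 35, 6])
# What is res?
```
Call trace:
total(seq=[18, 8, 23, 10, 35, 6])
  total(seq=[8, 23, 10, 35, 6])
    total(seq=[23, 10, 35, 6])
      total(seq=[10, 35, 6])
        total(seq=[35, 6])
          total(seq=[6])
            total(seq=[])
            -> return 0
          -> return 6
        -> return 41
      -> return 51
    -> return 74
  -> return 82
-> return 100

Final answer: 100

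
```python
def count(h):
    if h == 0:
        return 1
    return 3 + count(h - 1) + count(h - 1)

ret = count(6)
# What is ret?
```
Call trace (a repeated sub-call is expanded the first time; later identical calls just restate its return value):
count(h=6)
  count(h=5)
    count(h=4)
      count(h=3)
        count(h=2)
          count(h=1)
            count(h=0)
            -> return 1
            count(h=0)
            -> return 1
          -> return 5
          count(h=1) -> return 5  (same call as traced above)
        -> return 13
        count(h=2) -> return 13  (same call as traced above)
      -> return 29
      count(h=3) -> return 29  (same call as traced above)
    -> return 61
    count(h=4) -> return 61  (same call as traced above)
  -> return 125
  count(h=5) -> return 125  (same call as traced above)
-> return 253

Final answer: 253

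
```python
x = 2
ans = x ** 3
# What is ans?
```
Trace:
  x=2
  x=2, ans=8

Final answer: 8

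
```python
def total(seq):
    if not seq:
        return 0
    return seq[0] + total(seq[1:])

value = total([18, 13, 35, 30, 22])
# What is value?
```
Call trace:
total(seq=[18, 13, 35, 30, 22])
  total(seq=[13, 35, 30, 22])
    total(seq=[35, 30, 22])
      total(seq=[30, 22])
        total(seq=[22])
          total(seq=[])
          -> return 0
        -> return 22
      -> return 52
    -> return 87
  -> return 100
-> return 118

Final answer: 118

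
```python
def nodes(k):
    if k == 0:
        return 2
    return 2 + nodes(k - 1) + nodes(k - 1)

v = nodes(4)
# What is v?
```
Call trace (a repeated sub-call is expanded the first time; later identical calls just restate its return value):
nodes(k=4)
  nodes(k=3)
    nodes(k=2)
      nodes(k=1)
        nodes(k=0)
        -> return 2
        nodes(k=0)
        -> return 2
      -> return 6
      nodes(k=1) -> return 6  (same call as traced above)
    -> return 14
    nodes(k=2) -> return 14  (same call as traced above)
  -> return 30
  nodes(k=3) -> return 30  (same call as traced above)
-> return 62

Final answer: 62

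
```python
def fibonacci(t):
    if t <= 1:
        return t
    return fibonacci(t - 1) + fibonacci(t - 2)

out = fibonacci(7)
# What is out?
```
Call trace (a repeated sub-call is expanded the first time; later identical calls just restate its return value):
fibonacci(t=7)
  fibonacci(t=6)
    fibonacci(t=5)
      fibonacci(t=4)
        fibonacci(t=3)
          fibonacci(t=2)
            fibonacci(t=1)
            -> return 1
            fibonacci(t=0)
            -> return 0
          -> return 1
          fibonacci(t=1)
          -> return 1
        -> return 2
        fibonacci(t=2) -> return 1  (same call as traced above)
      -> return 3
      fibonacci(t=3) -> return 2  (same call as traced above)
    -> return 5
    fibonacci(t=4) -> return 3  (same call as traced above)
  -> return 8
  fibonacci(t=5) -> return 5  (same call as traced above)
-> return 13

Final answer: 13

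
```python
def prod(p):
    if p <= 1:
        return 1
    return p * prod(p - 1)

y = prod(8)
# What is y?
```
Call trace:
prod(p=8)
  prod(p=7)
    prod(p=6)
      prod(p=5)
        prod(p=4)
          prod(p=3)
            prod(p=2)
              prod(p=1)
              -> return 1
            -> return 2
          -> return 6
        -> return 24
      -> return 120
    -> return 720
  -> return 5040
-> return 40320

Final answer: 40320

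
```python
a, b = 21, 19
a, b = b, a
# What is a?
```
Trace:
  a=21, b=19
  a=19, b=21

Final answer: 19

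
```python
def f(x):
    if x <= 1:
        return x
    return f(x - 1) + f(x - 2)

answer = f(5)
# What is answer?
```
Call trace (a repeated sub-call is expanded the first time; later identical calls just restate its return value):
f(x=5)
  f(x=4)
    f(x=3)
      f(x=2)
        f(x=1)
        -> return 1
        f(x=0)
        -> return 0
      -> return 1
      f(x=1)
      -> return 1
    -> return 2
    f(x=2) -> return 1  (same call as traced above)
  -> return 3
  f(x=3) -> return 2  (same call as traced above)
-> return 5

Final answer: 5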